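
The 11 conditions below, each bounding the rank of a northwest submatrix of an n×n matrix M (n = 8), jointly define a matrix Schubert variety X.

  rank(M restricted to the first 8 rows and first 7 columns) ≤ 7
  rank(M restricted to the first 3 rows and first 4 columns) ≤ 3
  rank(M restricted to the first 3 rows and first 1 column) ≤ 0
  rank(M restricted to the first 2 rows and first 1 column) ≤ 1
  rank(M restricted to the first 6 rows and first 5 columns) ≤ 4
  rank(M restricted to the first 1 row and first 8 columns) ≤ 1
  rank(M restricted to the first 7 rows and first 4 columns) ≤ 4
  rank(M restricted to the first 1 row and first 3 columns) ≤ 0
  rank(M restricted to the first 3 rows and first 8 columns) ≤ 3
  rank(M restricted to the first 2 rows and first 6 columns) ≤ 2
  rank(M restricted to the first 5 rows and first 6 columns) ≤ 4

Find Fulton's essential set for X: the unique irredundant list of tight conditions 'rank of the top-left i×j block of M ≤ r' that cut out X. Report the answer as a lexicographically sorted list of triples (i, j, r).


Computing R[i][j] = min implied NW-rank bound (n=8, 11 conditions):

  R[1]: 0 0 0 1 1 1 1 1
  R[2]: 0 1 1 2 2 2 2 2
  R[3]: 0 1 2 3 3 3 3 3
  R[4]: 1 2 3 4 4 4 4 4
  R[5]: 1 2 3 4 4 4 5 5
  R[6]: 1 2 3 4 4 5 6 6
  R[7]: 1 2 3 4 5 6 7 7
  R[8]: 1 2 3 4 5 6 7 8

giving w = (4, 2, 3, 1, 7, 6, 5, 8) via Δ²R.

Rothe diagram D(w) (8 cells), 4 SE-corners (essential conditions):

[(1, 3, 0), (3, 1, 0), (5, 6, 4), (6, 5, 4)]


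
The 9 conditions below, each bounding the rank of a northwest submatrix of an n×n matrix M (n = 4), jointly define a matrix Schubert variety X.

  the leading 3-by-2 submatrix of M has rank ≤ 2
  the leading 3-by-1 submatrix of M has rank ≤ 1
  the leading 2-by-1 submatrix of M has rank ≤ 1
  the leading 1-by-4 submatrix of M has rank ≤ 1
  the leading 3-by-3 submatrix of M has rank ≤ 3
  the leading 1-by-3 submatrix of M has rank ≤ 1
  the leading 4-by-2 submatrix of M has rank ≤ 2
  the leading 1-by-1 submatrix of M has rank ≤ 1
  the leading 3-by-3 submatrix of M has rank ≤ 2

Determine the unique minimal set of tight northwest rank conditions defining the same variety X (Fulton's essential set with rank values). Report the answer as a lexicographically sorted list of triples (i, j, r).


Rank table r_w(4×4) implied by the 9 constraints:

  R[1]: 1, 1, 1, 1
  R[2]: 1, 2, 2, 2
  R[3]: 1, 2, 2, 3
  R[4]: 1, 2, 3, 4

the unique w with this rank table is (1, 2, 4, 3).

ℓ(w)=1; the 1 essential cell (i,j,r):

[(3, 3, 2)]


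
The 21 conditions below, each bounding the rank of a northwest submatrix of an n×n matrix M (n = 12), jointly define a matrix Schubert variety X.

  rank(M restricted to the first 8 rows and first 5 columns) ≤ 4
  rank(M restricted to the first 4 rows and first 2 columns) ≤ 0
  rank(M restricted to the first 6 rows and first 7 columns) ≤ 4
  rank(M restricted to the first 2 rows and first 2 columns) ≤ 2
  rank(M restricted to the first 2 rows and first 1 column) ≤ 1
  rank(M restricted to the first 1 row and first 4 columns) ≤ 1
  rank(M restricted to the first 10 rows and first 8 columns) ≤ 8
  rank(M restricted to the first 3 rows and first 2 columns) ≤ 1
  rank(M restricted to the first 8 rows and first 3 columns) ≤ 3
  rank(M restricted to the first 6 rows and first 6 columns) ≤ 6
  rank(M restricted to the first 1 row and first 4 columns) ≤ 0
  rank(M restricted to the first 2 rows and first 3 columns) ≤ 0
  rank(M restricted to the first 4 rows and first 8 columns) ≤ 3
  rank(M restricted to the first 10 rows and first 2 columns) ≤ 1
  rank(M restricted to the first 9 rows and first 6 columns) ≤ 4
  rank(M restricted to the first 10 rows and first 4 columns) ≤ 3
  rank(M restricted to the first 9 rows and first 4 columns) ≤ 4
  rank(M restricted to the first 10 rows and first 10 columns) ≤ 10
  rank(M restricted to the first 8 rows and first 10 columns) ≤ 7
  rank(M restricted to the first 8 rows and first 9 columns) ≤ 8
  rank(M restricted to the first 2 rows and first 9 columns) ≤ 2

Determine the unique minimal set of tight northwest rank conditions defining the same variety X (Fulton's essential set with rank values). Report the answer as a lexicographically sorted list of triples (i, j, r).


Computing R[i][j] = min implied NW-rank bound (n=12, 21 conditions):

  row 1: 0, 0, 0, 0, 1, 1, 1, 1, 1, 1, 1, 1
  row 2: 0, 0, 0, 1, 2, 2, 2, 2, 2, 2, 2, 2
  row 3: 0, 0, 1, 2, 3, 3, 3, 3, 3, 3, 3, 3
  row 4: 0, 0, 1, 2, 3, 3, 3, 3, 4, 4, 4, 4
  row 5: 1, 1, 2, 3, 4, 4, 4, 4, 5, 5, 5, 5
  row 6: 1, 1, 2, 3, 4, 4, 4, 5, 6, 6, 6, 6
  row 7: 1, 1, 2, 3, 4, 4, 5, 6, 7, 7, 7, 7
  row 8: 1, 1, 2, 3, 4, 4, 5, 6, 7, 7, 8, 8
  row 9: 1, 1, 2, 3, 4, 4, 5, 6, 7, 8, 9, 9
  row 10: 1, 1, 2, 3, 4, 5, 6, 7, 8, 9, 10, 10
  row 11: 1, 2, 3, 4, 5, 6, 7, 8, 9, 10, 11, 11
  row 12: 1, 2, 3, 4, 5, 6, 7, 8, 9, 10, 11, 12

second differences of R give the permutation w = (5, 4, 3, 9, 1, 8, 7, 11, 10, 6, 2, 12).

|D(w)|=25, |Ess(w)|=8:

[(1, 4, 0), (2, 3, 0), (4, 2, 0), (4, 8, 3), (6, 7, 4), (8, 10, 7), (9, 6, 4), (10, 2, 1)]


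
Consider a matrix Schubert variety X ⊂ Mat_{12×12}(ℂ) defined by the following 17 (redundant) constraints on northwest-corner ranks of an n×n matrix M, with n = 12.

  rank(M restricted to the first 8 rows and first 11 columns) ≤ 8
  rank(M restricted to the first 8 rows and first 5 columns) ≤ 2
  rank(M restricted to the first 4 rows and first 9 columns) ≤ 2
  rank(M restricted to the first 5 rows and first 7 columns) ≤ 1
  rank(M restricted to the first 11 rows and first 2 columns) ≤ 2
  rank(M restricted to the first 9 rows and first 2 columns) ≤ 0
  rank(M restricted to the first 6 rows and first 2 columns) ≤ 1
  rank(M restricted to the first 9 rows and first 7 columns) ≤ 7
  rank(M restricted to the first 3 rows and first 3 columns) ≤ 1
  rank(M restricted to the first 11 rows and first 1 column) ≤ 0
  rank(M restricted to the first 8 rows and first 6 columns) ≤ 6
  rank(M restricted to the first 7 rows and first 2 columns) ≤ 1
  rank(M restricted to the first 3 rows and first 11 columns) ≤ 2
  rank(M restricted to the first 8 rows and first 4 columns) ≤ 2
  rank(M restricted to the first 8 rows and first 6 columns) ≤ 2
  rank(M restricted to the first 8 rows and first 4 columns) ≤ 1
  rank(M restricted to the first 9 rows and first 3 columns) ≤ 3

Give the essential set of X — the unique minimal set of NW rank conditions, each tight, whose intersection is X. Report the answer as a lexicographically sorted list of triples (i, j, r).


The tightest implied rank at each (i,j), from the 17 conditions:

  i=1: 0 0 1 1 1 1 1 1 1 1 1 1
  i=2: 0 0 1 1 1 1 1 2 2 2 2 2
  i=3: 0 0 1 1 1 1 1 2 2 2 2 3
  i=4: 0 0 1 1 1 1 1 2 2 3 3 4
  i=5: 0 0 1 1 1 1 1 2 3 4 4 5
  i=6: 0 0 1 1 2 2 2 3 4 5 5 6
  i=7: 0 0 1 1 2 2 3 4 5 6 6 7
  i=8: 0 0 1 1 2 2 3 4 5 6 7 8
  i=9: 0 0 1 2 3 3 4 5 6 7 8 9
  i=10: 0 1 2 3 4 4 5 6 7 8 9 10
  i=11: 0 1 2 3 4 5 6 7 8 9 10 11
  i=12: 1 2 3 4 5 6 7 8 9 10 11 12

the unique w with this rank table is (3, 8, 12, 10, 9, 5, 7, 11, 4, 2, 6, 1).

Rothe diagram D(w) (45 cells), 7 SE-corners (essential conditions):

[(3, 11, 2), (4, 9, 2), (5, 7, 1), (8, 4, 1), (8, 6, 2), (9, 2, 0), (11, 1, 0)]


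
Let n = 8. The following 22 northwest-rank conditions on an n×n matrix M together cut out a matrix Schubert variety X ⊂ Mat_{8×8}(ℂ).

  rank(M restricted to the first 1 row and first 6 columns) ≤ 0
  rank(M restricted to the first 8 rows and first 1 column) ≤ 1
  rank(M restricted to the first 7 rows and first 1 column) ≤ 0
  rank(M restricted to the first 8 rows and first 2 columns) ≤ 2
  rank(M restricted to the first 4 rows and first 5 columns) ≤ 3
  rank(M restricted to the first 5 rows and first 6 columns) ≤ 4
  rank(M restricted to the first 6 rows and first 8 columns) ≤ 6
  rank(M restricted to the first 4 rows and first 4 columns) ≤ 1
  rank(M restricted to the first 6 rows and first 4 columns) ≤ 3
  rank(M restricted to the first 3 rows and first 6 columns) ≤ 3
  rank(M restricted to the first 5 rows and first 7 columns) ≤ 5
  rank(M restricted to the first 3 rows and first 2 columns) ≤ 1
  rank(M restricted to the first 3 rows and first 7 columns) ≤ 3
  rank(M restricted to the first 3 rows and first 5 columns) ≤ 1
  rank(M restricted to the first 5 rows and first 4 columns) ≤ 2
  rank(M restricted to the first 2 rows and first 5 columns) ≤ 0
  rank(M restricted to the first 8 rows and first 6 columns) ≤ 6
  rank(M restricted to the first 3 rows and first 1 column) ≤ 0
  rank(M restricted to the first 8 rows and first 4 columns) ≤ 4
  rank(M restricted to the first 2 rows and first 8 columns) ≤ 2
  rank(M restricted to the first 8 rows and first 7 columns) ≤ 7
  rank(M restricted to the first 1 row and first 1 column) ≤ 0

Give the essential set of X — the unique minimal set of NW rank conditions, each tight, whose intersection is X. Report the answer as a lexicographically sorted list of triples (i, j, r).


Reconstructing r_w from the 22 given conditions:

  i=1: 0  0  0  0  0  0  1  1
  i=2: 0  0  0  0  0  1  2  2
  i=3: 0  1  1  1  1  2  3  3
  i=4: 0  1  1  1  2  3  4  4
  i=5: 0  1  2  2  3  4  5  5
  i=6: 0  1  2  3  4  5  6  6
  i=7: 0  1  2  3  4  5  6  7
  i=8: 1  2  3  4  5  6  7  8

the unique w with this rank table is (7, 6, 2, 5, 3, 4, 8, 1).

ℓ(w)=18; the 4 essential cells (i,j,r):

[(1, 6, 0), (2, 5, 0), (4, 4, 1), (7, 1, 0)]


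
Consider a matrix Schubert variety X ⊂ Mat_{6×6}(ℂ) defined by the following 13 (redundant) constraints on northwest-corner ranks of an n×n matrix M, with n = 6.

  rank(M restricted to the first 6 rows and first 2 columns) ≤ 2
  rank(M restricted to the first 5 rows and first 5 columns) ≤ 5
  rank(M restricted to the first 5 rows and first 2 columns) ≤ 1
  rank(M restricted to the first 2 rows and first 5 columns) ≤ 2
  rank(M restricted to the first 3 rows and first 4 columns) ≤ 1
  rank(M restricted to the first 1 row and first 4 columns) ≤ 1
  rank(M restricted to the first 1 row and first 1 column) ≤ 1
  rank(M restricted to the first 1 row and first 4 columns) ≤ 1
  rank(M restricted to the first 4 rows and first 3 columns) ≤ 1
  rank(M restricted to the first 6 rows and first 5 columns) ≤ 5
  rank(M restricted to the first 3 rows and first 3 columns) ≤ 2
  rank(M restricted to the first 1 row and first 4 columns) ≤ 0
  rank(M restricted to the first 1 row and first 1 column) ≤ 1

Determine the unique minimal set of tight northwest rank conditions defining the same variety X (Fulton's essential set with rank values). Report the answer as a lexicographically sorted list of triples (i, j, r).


The tightest implied rank at each (i,j), from the 13 conditions:

  i=1: 0  0  0  0  1  1
  i=2: 1  1  1  1  2  2
  i=3: 1  1  1  1  2  3
  i=4: 1  1  1  2  3  4
  i=5: 1  1  2  3  4  5
  i=6: 1  2  3  4  5  6

second differences of R give the permutation w = (5, 1, 6, 4, 3, 2).

Fulton essential set (4 of the 10 Rothe cells):

[(1, 4, 0), (3, 4, 1), (4, 3, 1), (5, 2, 1)]


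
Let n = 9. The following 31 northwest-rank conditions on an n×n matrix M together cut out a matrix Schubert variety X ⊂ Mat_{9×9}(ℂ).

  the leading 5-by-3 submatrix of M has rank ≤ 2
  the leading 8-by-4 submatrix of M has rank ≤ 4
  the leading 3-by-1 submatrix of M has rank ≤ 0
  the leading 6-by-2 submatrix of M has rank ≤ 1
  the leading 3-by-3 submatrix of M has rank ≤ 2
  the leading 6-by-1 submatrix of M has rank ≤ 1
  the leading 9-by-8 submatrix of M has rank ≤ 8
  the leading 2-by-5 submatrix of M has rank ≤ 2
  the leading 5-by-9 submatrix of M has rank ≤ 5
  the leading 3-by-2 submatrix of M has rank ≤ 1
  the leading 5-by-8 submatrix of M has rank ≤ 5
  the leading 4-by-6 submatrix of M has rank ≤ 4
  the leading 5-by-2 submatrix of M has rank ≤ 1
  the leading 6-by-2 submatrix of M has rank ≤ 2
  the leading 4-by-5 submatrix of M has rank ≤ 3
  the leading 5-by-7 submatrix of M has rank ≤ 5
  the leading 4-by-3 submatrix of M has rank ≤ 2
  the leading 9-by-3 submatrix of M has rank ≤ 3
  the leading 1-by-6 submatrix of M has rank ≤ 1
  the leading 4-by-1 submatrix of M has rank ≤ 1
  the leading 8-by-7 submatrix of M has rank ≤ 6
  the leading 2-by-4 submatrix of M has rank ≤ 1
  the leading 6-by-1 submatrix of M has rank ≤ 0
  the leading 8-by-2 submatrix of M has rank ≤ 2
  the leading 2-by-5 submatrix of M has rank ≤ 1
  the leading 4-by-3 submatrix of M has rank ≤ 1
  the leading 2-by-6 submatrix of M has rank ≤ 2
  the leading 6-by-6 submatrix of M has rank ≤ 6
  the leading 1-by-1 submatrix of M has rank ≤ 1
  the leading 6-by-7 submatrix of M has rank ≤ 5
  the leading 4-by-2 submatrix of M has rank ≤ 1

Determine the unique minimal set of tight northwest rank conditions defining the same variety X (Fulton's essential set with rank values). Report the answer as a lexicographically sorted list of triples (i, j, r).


The tightest implied rank at each (i,j), from the 31 conditions:

  R[1]: 0 | 1 | 1 | 1 | 1 | 1 | 1 | 1 | 1
  R[2]: 0 | 1 | 1 | 1 | 1 | 2 | 2 | 2 | 2
  R[3]: 0 | 1 | 1 | 2 | 2 | 3 | 3 | 3 | 3
  R[4]: 0 | 1 | 1 | 2 | 3 | 4 | 4 | 4 | 4
  R[5]: 0 | 1 | 2 | 3 | 4 | 5 | 5 | 5 | 5
  R[6]: 0 | 1 | 2 | 3 | 4 | 5 | 5 | 6 | 6
  R[7]: 1 | 2 | 3 | 4 | 5 | 6 | 6 | 7 | 7
  R[8]: 1 | 2 | 3 | 4 | 5 | 6 | 6 | 7 | 8
  R[9]: 1 | 2 | 3 | 4 | 5 | 6 | 7 | 8 | 9

so w = (2, 6, 4, 5, 3, 8, 1, 9, 7).

Rothe diagram D(w) (13 cells), 5 SE-corners (essential conditions):

[(2, 5, 1), (4, 3, 1), (6, 1, 0), (6, 7, 5), (8, 7, 6)]


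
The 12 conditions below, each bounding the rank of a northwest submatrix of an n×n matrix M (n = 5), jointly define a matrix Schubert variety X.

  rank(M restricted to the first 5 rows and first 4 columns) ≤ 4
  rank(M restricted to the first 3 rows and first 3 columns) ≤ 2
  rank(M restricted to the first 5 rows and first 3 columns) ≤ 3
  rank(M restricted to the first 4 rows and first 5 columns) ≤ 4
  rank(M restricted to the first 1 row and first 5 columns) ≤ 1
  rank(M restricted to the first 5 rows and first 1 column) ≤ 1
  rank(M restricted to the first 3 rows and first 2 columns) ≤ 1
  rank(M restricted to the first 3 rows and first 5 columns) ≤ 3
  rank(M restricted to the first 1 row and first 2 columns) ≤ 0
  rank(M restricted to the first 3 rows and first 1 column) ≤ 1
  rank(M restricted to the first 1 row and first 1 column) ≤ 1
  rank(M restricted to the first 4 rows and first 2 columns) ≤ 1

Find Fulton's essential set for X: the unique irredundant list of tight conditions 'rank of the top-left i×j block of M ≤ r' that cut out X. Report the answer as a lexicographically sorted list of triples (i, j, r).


Computing R[i][j] = min implied NW-rank bound (n=5, 12 conditions):

  i=1: 0  0  1  1  1
  i=2: 1  1  2  2  2
  i=3: 1  1  2  3  3
  i=4: 1  1  2  3  4
  i=5: 1  2  3  4  5

so w = (3, 1, 4, 5, 2).

D(w) has 4 cells with 2 SE-corners; essential set:

[(1, 2, 0), (4, 2, 1)]


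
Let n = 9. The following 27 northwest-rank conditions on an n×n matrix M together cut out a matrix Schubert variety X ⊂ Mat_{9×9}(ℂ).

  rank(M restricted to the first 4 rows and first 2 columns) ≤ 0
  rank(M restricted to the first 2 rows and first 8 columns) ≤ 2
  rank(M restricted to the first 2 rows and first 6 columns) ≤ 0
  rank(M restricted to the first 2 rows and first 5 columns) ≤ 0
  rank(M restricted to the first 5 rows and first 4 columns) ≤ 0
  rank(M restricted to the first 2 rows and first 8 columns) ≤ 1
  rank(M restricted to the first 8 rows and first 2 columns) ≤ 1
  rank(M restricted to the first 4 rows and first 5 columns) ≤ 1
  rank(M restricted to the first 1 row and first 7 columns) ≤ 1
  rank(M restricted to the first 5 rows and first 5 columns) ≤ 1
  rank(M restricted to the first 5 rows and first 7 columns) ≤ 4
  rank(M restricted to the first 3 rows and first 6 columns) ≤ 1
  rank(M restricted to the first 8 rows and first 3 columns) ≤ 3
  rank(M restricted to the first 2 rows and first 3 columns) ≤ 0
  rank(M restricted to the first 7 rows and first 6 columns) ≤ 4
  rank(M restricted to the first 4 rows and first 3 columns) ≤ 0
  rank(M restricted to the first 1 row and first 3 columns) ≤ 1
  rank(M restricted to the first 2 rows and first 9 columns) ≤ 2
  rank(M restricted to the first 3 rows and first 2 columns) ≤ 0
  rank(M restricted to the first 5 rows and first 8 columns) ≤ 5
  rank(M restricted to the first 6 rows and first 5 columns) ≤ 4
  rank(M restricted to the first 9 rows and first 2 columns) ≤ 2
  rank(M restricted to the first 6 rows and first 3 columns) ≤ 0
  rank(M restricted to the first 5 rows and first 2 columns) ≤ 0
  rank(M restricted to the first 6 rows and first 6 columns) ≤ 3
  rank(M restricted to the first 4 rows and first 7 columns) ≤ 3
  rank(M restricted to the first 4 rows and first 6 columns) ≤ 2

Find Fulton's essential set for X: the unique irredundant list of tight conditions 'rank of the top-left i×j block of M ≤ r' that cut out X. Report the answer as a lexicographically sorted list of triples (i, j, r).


Computing R[i][j] = min implied NW-rank bound (n=9, 27 conditions):

  i=1: 0  0  0  0  0  0  1  1  1
  i=2: 0  0  0  0  0  0  1  1  2
  i=3: 0  0  0  0  1  1  2  2  3
  i=4: 0  0  0  0  1  2  3  3  4
  i=5: 0  0  0  0  1  2  3  4  5
  i=6: 0  0  0  1  2  3  4  5  6
  i=7: 1  1  1  2  3  4  5  6  7
  i=8: 1  1  2  3  4  5  6  7  8
  i=9: 1  2  3  4  5  6  7  8  9

hence w(1..9) = (7, 9, 5, 6, 8, 4, 1, 3, 2).

Fulton essential set (5 of the 29 Rothe cells):

[(2, 6, 0), (2, 8, 1), (5, 4, 0), (6, 3, 0), (8, 2, 1)]


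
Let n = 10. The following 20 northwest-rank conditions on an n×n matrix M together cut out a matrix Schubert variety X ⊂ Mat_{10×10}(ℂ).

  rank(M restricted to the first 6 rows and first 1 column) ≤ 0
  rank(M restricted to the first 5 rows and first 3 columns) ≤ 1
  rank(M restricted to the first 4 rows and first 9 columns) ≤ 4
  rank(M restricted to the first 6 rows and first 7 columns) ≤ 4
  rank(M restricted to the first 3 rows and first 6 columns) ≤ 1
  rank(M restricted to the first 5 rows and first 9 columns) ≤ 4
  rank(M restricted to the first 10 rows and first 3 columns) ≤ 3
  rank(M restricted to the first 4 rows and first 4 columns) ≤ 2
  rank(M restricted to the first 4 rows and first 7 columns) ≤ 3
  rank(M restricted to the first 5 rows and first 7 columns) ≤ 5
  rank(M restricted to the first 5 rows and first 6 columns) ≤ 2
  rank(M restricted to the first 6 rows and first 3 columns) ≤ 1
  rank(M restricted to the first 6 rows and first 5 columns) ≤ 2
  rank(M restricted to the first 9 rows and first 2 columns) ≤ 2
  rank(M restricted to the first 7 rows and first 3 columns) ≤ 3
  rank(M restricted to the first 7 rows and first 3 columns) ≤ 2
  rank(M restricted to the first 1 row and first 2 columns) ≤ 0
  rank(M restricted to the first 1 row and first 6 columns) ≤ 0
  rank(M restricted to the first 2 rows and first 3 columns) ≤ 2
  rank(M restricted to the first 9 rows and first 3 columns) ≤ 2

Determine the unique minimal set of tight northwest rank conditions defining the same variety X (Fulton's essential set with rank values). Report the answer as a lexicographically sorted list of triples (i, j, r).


Reconstructing r_w from the 20 given conditions:

  row 1: 0 0 0 0 0 0 1 1 1 1
  row 2: 0 1 1 1 1 1 2 2 2 2
  row 3: 0 1 1 1 1 1 2 3 3 3
  row 4: 0 1 1 2 2 2 3 4 4 4
  row 5: 0 1 1 2 2 2 3 4 4 5
  row 6: 0 1 1 2 2 3 4 5 5 6
  row 7: 1 2 2 3 3 4 5 6 6 7
  row 8: 1 2 2 3 4 5 6 7 7 8
  row 9: 1 2 2 3 4 5 6 7 8 9
  row 10: 1 2 3 4 5 6 7 8 9 10

so w = (7, 2, 8, 4, 10, 6, 1, 5, 9, 3).

D(w) has 24 cells with 8 SE-corners; essential set:

[(1, 6, 0), (3, 6, 1), (5, 6, 2), (5, 9, 4), (6, 1, 0), (6, 3, 1), (6, 5, 2), (9, 3, 2)]


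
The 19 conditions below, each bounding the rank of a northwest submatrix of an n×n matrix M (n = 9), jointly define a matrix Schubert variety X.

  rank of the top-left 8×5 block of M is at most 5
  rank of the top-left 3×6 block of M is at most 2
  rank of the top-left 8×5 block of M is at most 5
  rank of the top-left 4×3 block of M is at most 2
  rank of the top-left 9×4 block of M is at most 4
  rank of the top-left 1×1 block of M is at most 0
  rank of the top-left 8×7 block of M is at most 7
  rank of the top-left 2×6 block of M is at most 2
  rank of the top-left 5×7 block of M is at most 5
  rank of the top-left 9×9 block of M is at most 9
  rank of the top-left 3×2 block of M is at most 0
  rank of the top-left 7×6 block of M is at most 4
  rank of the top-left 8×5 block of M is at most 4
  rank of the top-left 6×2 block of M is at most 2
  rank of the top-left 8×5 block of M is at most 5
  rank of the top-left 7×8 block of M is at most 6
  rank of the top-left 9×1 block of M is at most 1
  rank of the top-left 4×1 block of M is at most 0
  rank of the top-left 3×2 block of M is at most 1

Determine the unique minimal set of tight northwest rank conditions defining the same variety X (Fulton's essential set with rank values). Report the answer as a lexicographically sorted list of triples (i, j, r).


The tightest implied rank at each (i,j), from the 19 conditions:

  i=1: 0  0  1  1  1  1  1  1  1
  i=2: 0  0  1  2  2  2  2  2  2
  i=3: 0  0  1  2  2  2  3  3  3
  i=4: 0  1  2  3  3  3  4  4  4
  i=5: 1  2  3  4  4  4  5  5  5
  i=6: 1  2  3  4  4  4  5  6  6
  i=7: 1  2  3  4  4  4  5  6  7
  i=8: 1  2  3  4  4  5  6  7  8
  i=9: 1  2  3  4  5  6  7  8  9

hence w(1..9) = (3, 4, 7, 2, 1, 8, 9, 6, 5).

Fulton essential set (5 of the 14 Rothe cells):

[(3, 2, 0), (3, 6, 2), (4, 1, 0), (7, 6, 4), (8, 5, 4)]


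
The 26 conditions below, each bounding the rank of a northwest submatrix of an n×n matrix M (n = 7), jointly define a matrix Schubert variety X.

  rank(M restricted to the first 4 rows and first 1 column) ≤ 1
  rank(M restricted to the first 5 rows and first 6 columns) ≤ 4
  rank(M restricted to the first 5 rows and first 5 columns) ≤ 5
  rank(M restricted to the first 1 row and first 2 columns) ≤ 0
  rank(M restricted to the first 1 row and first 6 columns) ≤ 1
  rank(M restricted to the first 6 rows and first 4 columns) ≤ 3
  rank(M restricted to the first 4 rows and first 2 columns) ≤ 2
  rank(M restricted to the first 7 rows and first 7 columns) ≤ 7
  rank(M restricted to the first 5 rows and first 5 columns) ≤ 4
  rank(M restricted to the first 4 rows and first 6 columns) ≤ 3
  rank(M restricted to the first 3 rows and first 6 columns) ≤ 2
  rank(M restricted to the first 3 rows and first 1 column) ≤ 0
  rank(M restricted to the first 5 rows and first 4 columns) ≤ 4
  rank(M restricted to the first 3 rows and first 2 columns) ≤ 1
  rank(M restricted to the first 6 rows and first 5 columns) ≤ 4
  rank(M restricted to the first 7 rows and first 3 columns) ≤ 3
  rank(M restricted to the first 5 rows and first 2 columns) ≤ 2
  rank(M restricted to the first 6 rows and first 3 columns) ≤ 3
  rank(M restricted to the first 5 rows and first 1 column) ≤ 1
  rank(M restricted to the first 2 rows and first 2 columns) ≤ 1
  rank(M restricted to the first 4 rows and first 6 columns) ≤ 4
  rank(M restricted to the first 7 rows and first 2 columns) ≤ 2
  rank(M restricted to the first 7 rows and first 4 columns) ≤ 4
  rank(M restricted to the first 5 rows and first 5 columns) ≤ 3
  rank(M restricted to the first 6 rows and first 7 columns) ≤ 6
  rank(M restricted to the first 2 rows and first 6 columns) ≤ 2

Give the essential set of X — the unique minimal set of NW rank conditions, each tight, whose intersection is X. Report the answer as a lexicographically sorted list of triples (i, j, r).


Rank table r_w(7×7) implied by the 26 constraints:

  row 1: 0, 0, 1, 1, 1, 1, 1
  row 2: 0, 1, 2, 2, 2, 2, 2
  row 3: 0, 1, 2, 2, 2, 2, 3
  row 4: 1, 2, 3, 3, 3, 3, 4
  row 5: 1, 2, 3, 3, 3, 4, 5
  row 6: 1, 2, 3, 3, 4, 5, 6
  row 7: 1, 2, 3, 4, 5, 6, 7

reading off 1-entries of Δ²R: w = (3, 2, 7, 1, 6, 5, 4).

|D(w)|=10, |Ess(w)|=5:

[(1, 2, 0), (3, 1, 0), (3, 6, 2), (5, 5, 3), (6, 4, 3)]


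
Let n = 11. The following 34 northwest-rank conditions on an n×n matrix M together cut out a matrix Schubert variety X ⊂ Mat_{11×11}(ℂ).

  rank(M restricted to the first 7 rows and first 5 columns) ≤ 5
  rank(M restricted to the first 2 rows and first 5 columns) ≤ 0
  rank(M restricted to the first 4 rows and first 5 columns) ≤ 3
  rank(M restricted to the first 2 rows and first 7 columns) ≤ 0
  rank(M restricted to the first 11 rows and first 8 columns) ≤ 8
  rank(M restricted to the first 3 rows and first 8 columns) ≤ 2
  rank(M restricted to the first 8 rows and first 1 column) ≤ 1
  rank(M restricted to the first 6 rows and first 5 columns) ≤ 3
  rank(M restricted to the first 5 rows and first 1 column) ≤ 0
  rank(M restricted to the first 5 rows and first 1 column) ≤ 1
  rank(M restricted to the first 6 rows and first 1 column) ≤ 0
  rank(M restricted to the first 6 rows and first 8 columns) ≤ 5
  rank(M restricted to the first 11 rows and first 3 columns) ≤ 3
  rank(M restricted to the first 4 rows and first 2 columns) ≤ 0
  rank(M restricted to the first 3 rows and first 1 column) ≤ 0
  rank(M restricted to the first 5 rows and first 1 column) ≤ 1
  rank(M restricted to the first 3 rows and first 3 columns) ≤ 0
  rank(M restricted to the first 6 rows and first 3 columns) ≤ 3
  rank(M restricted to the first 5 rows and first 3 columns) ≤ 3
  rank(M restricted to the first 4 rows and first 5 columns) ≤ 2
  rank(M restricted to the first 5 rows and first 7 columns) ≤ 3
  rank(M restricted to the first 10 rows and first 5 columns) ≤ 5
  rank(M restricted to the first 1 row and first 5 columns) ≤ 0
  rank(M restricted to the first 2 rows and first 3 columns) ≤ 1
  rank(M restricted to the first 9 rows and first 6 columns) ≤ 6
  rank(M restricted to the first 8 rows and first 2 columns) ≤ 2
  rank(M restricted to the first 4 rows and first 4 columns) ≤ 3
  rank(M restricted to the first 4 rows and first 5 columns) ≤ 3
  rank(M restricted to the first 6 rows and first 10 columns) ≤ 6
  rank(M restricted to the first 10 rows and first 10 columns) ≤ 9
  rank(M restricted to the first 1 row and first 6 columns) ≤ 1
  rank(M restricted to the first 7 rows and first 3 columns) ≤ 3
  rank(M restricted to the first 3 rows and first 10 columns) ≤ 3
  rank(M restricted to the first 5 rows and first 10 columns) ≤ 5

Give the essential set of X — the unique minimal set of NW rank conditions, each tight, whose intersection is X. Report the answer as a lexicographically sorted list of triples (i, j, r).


Reconstructing r_w from the 34 given conditions:

  i=1: 0  0  0  0  0  0  0  1  1  1  1
  i=2: 0  0  0  0  0  0  0  1  2  2  2
  i=3: 0  0  0  1  1  1  1  2  3  3  3
  i=4: 0  0  1  2  2  2  2  3  4  4  4
  i=5: 0  1  2  3  3  3  3  4  5  5  5
  i=6: 0  1  2  3  3  4  4  5  6  6  6
  i=7: 1  2  3  4  4  5  5  6  7  7  7
  i=8: 1  2  3  4  5  6  6  7  8  8  8
  i=9: 1  2  3  4  5  6  7  8  9  9  9
  i=10: 1  2  3  4  5  6  7  8  9  9  10
  i=11: 1  2  3  4  5  6  7  8  9  10  11

reading off 1-entries of Δ²R: w = (8, 9, 4, 3, 2, 6, 1, 5, 7, 11, 10).

Fulton essential set (6 of the 23 Rothe cells):

[(2, 7, 0), (3, 3, 0), (4, 2, 0), (6, 1, 0), (6, 5, 3), (10, 10, 9)]


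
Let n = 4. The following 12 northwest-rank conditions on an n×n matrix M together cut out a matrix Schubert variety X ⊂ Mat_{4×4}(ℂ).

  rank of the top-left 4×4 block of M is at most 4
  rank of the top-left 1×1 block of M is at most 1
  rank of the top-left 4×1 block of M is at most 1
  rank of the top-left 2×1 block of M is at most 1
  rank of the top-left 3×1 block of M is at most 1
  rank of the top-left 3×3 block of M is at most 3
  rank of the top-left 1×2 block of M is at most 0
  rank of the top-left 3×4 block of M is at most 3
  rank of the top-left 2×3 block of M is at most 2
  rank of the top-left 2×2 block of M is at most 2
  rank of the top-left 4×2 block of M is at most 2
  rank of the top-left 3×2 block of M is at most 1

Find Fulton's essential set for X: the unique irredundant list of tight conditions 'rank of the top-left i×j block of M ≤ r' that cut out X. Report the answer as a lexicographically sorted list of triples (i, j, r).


Computing R[i][j] = min implied NW-rank bound (n=4, 12 conditions):

  0  0  1  1
  1  1  2  2
  1  1  2  3
  1  2  3  4

the unique w with this rank table is (3, 1, 4, 2).

Rothe diagram D(w) (3 cells), 2 SE-corners (essential conditions):

[(1, 2, 0), (3, 2, 1)]


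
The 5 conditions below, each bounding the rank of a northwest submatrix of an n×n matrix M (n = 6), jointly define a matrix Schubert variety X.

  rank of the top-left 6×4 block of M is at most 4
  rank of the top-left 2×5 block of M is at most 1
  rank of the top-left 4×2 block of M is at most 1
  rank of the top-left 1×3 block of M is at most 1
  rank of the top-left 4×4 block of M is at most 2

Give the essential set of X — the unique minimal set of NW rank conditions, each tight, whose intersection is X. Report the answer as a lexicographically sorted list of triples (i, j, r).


Rank table r_w(6×6) implied by the 5 constraints:

  R[1]: 1 1 1 1 1 1
  R[2]: 1 1 1 1 1 2
  R[3]: 1 1 2 2 2 3
  R[4]: 1 1 2 2 3 4
  R[5]: 1 2 3 3 4 5
  R[6]: 1 2 3 4 5 6

so w = (1, 6, 3, 5, 2, 4).

|D(w)|=7, |Ess(w)|=3:

[(2, 5, 1), (4, 2, 1), (4, 4, 2)]


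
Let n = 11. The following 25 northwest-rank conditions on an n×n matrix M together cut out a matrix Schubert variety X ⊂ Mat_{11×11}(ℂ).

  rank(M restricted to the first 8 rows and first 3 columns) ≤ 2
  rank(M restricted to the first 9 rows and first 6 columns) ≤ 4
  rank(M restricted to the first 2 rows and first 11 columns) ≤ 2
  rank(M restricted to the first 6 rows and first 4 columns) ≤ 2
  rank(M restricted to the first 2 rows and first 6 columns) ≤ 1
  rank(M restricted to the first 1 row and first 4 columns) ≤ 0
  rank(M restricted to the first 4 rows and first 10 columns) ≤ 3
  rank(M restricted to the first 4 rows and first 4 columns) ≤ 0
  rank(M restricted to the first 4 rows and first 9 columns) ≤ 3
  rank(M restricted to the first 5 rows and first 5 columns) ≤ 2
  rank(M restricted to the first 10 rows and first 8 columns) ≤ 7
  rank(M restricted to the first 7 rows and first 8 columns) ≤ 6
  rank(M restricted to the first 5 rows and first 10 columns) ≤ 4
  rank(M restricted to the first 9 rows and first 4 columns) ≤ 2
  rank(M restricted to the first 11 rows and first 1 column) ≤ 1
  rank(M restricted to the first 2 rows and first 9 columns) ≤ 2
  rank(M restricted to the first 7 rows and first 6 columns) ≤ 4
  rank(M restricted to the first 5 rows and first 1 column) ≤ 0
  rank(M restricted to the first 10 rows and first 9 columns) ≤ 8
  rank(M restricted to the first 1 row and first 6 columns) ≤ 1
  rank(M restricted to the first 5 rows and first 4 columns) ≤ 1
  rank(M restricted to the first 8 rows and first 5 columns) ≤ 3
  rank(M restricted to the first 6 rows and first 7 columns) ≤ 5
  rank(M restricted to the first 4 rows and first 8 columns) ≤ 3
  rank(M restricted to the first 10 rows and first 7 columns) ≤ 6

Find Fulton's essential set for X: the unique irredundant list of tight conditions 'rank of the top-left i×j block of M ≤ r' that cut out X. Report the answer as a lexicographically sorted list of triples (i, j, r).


Recovering R(i,j) via the rank-extension bound from the 25 conditions:

  i=1: 0 0 0 0 1 1 1 1 1 1 1
  i=2: 0 0 0 0 1 1 2 2 2 2 2
  i=3: 0 0 0 0 1 2 3 3 3 3 3
  i=4: 0 0 0 0 1 2 3 3 3 3 4
  i=5: 0 1 1 1 2 3 4 4 4 4 5
  i=6: 1 2 2 2 3 4 5 5 5 5 6
  i=7: 1 2 2 2 3 4 5 6 6 6 7
  i=8: 1 2 2 2 3 4 5 6 7 7 8
  i=9: 1 2 2 2 3 4 5 6 7 8 9
  i=10: 1 2 3 3 4 5 6 7 8 9 10
  i=11: 1 2 3 4 5 6 7 8 9 10 11

second differences of R give the permutation w = (5, 7, 6, 11, 2, 1, 8, 9, 10, 3, 4).

D(w) has 27 cells with 5 SE-corners; essential set:

[(2, 6, 1), (4, 4, 0), (4, 10, 3), (5, 1, 0), (9, 4, 2)]


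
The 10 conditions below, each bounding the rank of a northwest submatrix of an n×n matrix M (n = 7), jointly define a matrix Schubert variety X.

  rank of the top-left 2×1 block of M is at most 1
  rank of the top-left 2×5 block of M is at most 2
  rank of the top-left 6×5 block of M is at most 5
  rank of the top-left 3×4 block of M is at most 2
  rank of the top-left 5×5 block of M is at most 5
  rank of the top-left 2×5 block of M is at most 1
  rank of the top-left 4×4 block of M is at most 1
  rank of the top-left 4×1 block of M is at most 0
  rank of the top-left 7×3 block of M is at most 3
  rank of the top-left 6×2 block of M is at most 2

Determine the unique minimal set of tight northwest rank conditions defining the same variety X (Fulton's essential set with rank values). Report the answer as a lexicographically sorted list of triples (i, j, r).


Reconstructing r_w from the 10 given conditions:

  row 1: 0, 1, 1, 1, 1, 1, 1
  row 2: 0, 1, 1, 1, 1, 2, 2
  row 3: 0, 1, 1, 1, 2, 3, 3
  row 4: 0, 1, 1, 1, 2, 3, 4
  row 5: 1, 2, 2, 2, 3, 4, 5
  row 6: 1, 2, 3, 3, 4, 5, 6
  row 7: 1, 2, 3, 4, 5, 6, 7

giving w = (2, 6, 5, 7, 1, 3, 4) via Δ²R.

ℓ(w)=11; the 3 essential cells (i,j,r):

[(2, 5, 1), (4, 1, 0), (4, 4, 1)]


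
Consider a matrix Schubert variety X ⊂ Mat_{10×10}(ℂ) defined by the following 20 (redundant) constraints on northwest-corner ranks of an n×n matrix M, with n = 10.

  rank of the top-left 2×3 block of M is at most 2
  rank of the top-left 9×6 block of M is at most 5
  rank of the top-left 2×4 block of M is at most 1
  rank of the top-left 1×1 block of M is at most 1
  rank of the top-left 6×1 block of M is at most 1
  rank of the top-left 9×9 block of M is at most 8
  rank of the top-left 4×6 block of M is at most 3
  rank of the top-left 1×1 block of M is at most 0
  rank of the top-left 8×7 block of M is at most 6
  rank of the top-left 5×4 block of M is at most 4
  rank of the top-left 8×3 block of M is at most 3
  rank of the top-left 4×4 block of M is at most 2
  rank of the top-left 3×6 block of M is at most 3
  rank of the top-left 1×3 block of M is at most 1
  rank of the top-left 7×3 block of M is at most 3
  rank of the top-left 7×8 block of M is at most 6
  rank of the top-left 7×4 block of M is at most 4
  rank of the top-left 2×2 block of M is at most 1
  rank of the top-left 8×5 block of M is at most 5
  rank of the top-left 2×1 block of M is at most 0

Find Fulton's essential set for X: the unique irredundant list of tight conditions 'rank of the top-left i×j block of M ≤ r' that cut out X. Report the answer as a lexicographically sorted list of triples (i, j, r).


Reconstructing r_w from the 20 given conditions:

  0  1  1  1  1  1  1  1  1  1
  0  1  1  1  2  2  2  2  2  2
  1  2  2  2  3  3  3  3  3  3
  1  2  2  2  3  3  4  4  4  4
  1  2  3  3  4  4  5  5  5  5
  1  2  3  4  5  5  6  6  6  6
  1  2  3  4  5  5  6  6  7  7
  1  2  3  4  5  5  6  7  8  8
  1  2  3  4  5  5  6  7  8  9
  1  2  3  4  5  6  7  8  9  10

reading off 1-entries of Δ²R: w = (2, 5, 1, 7, 3, 4, 9, 8, 10, 6).

Fulton essential set (6 of the 11 Rothe cells):

[(2, 1, 0), (2, 4, 1), (4, 4, 2), (4, 6, 3), (7, 8, 6), (9, 6, 5)]


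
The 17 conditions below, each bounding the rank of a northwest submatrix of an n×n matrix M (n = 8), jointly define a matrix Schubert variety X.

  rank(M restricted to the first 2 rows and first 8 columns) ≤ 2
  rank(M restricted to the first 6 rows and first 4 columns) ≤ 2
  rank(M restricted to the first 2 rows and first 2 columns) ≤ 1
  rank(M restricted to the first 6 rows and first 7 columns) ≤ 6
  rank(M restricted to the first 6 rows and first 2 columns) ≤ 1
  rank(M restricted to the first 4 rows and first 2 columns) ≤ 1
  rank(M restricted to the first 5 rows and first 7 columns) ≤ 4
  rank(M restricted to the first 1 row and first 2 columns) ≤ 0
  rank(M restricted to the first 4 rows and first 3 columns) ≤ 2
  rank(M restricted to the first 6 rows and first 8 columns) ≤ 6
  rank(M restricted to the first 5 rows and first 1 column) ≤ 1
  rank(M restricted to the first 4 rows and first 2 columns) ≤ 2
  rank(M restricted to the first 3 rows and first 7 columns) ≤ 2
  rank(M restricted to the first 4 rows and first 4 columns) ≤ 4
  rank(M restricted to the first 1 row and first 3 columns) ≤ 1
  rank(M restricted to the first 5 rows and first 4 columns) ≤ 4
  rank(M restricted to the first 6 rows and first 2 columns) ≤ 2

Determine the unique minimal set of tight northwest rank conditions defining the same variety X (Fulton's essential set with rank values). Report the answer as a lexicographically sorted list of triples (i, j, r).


Rank table r_w(8×8) implied by the 17 constraints:

  R[1]: 0  0  1  1  1  1  1  1
  R[2]: 1  1  2  2  2  2  2  2
  R[3]: 1  1  2  2  2  2  2  3
  R[4]: 1  1  2  2  3  3  3  4
  R[5]: 1  1  2  2  3  4  4  5
  R[6]: 1  1  2  2  3  4  5  6
  R[7]: 1  2  3  3  4  5  6  7
  R[8]: 1  2  3  4  5  6  7  8

reading off 1-entries of Δ²R: w = (3, 1, 8, 5, 6, 7, 2, 4).

Fulton essential set (4 of the 13 Rothe cells):

[(1, 2, 0), (3, 7, 2), (6, 2, 1), (6, 4, 2)]


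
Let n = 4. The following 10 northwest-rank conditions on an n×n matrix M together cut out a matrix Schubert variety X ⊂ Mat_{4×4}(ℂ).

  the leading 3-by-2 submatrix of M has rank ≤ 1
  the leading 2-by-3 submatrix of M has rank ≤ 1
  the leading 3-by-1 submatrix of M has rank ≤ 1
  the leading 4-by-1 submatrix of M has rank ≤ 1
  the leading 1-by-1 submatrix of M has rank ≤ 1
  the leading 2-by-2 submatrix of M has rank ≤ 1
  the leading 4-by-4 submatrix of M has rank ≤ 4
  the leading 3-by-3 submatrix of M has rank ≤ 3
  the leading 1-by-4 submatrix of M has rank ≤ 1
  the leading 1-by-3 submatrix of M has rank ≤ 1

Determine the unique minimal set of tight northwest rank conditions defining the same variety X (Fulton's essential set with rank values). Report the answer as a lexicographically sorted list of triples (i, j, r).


Propagating the 10 rank bounds to every northwest block:

  R[1]: 1 | 1 | 1 | 1
  R[2]: 1 | 1 | 1 | 2
  R[3]: 1 | 1 | 2 | 3
  R[4]: 1 | 2 | 3 | 4

so w = (1, 4, 3, 2).

|D(w)|=3, |Ess(w)|=2:

[(2, 3, 1), (3, 2, 1)]


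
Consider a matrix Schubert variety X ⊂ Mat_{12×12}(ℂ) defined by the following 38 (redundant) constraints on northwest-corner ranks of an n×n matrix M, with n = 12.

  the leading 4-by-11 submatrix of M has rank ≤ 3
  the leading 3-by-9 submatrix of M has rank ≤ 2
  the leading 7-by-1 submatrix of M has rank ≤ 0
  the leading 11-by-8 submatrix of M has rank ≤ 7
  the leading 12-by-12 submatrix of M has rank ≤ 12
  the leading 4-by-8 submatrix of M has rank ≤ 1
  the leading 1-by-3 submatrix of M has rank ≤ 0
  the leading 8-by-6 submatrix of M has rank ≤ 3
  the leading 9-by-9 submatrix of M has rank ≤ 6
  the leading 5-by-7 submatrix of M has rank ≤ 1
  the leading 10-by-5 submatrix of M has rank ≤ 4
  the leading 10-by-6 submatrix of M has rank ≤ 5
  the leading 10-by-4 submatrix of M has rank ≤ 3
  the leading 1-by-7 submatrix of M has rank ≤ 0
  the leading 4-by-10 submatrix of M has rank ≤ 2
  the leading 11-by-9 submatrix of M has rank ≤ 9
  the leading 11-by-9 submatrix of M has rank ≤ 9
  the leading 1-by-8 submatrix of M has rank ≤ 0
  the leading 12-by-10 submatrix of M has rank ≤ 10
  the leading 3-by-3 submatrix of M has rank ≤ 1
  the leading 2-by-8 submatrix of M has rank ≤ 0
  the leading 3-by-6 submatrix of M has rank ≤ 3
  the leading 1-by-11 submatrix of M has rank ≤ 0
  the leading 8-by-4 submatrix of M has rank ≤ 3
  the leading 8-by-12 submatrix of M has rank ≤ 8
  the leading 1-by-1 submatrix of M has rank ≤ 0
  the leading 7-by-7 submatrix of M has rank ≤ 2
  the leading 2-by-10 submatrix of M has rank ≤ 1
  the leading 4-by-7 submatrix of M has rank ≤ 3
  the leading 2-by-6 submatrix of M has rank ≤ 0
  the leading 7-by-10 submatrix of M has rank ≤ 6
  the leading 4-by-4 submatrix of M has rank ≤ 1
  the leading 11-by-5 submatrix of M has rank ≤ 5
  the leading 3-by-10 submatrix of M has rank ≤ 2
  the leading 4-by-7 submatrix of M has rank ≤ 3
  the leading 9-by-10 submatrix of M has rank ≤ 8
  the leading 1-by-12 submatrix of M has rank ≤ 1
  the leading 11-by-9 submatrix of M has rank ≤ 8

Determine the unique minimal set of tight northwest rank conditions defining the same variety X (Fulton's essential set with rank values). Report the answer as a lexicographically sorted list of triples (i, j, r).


Computing R[i][j] = min implied NW-rank bound (n=12, 38 conditions):

  0, 0, 0, 0, 0, 0, 0, 0, 0, 0, 0, 1
  0, 0, 0, 0, 0, 0, 0, 0, 1, 1, 1, 2
  0, 1, 1, 1, 1, 1, 1, 1, 2, 2, 2, 3
  0, 1, 1, 1, 1, 1, 1, 1, 2, 2, 3, 4
  0, 1, 1, 1, 1, 1, 1, 2, 3, 3, 4, 5
  0, 1, 2, 2, 2, 2, 2, 3, 4, 4, 5, 6
  0, 1, 2, 2, 2, 2, 2, 3, 4, 5, 6, 7
  1, 2, 3, 3, 3, 3, 3, 4, 5, 6, 7, 8
  1, 2, 3, 3, 4, 4, 4, 5, 6, 7, 8, 9
  1, 2, 3, 3, 4, 5, 5, 6, 7, 8, 9, 10
  1, 2, 3, 4, 5, 6, 6, 7, 8, 9, 10, 11
  1, 2, 3, 4, 5, 6, 7, 8, 9, 10, 11, 12

reading off 1-entries of Δ²R: w = (12, 9, 2, 11, 8, 3, 10, 1, 5, 6, 4, 7).

8 SE-corners of the 42-cell Rothe diagram give Ess(w):

[(1, 11, 0), (2, 8, 0), (4, 8, 1), (4, 10, 2), (5, 7, 1), (7, 1, 0), (7, 7, 2), (10, 4, 3)]
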